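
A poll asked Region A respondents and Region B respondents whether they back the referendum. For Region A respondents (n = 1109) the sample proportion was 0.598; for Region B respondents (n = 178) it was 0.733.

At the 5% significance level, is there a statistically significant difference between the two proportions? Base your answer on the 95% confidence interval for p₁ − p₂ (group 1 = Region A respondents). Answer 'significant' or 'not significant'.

The two standard errors are √(0.5980×0.4020/1109) = 0.01472 and √(0.7330×0.2670/178) = 0.03316.
Because the samples are independent, SE_diff = √(0.01472² + 0.03316²) = 0.03628.
Using z* = 1.960 for 95%, ME = 1.960 × 0.03628 = 0.07111.
p̂₁ − p̂₂ = -0.1350; interval -0.1350 ± 0.07111 gives (-0.20611, -0.06389).
The interval (-0.20611, -0.06389) does not contain 0, so the difference is significant.

significant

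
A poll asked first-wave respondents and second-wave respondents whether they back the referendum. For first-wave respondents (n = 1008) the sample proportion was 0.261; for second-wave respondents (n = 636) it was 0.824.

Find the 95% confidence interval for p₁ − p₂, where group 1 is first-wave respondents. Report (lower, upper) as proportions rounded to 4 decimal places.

The two standard errors are √(0.2610×0.7390/1008) = 0.01383 and √(0.8240×0.1760/636) = 0.01510.
Because the samples are independent, SE_diff = √(0.01383² + 0.01510²) = 0.02048.
Using z* = 1.960 for 95%, ME = 1.960 × 0.02048 = 0.04014.
p̂₁ − p̂₂ = -0.5630; interval -0.5630 ± 0.04014 gives (-0.6031, -0.5229).

(-0.6031, -0.5229)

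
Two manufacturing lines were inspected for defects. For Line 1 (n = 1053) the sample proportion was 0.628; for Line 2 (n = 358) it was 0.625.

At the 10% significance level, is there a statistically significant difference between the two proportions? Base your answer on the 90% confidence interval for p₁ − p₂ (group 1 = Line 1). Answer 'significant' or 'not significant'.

not significant

The two standard errors are √(0.6280×0.3720/1053) = 0.01489 and √(0.6250×0.3750/358) = 0.02559.
Because the samples are independent, SE_diff = √(0.01489² + 0.02559²) = 0.02961.
Using z* = 1.645 for 90%, ME = 1.645 × 0.02961 = 0.04871.
p̂₁ − p̂₂ = 0.0030; interval 0.0030 ± 0.04871 gives (-0.04571, 0.05171).
The interval (-0.04571, 0.05171) contains 0, so the difference is not significant.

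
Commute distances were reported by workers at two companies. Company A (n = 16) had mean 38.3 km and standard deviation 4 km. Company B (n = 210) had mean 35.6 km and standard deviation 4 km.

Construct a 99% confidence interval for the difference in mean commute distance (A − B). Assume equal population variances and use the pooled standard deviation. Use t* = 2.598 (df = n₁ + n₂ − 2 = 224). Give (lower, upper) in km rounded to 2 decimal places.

(0.00, 5.40)

Pooled variance s_p² = [15·4² + 209·4²] / (16+210−2) = 16.0000, so s_p = 4.0000.
SE_diff = s_p·√(1/n₁ + 1/n₂) = 4.0000·√(1/16 + 1/210) = 1.0374.
t* = 2.598; margin = 2.598 × 1.0374 = 2.6952.
Difference = 38.3 − 35.6 = 2.7000.
2.7000 ± 2.6952 → (0.00, 5.40).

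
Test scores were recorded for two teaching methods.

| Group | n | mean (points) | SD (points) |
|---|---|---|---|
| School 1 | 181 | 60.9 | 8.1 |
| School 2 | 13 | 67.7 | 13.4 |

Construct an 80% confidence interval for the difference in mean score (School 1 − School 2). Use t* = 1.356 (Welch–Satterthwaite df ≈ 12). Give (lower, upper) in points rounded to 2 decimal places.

(-11.91, -1.69)

Standard errors of each mean: 8.1/√181 = 0.6021 and 13.4/√13 = 3.7165.
SE(x̄₁ − x̄₂) = √(0.6021² + 3.7165²) = 3.7650 for independent samples with unequal variances.
With t* = 1.356, the margin is 1.356 × 3.7650 = 5.1053.
x̄₁ − x̄₂ = 60.9 − 67.7 = -6.8000; the interval is -6.8000 ± 5.1053 = (-11.91, -1.69).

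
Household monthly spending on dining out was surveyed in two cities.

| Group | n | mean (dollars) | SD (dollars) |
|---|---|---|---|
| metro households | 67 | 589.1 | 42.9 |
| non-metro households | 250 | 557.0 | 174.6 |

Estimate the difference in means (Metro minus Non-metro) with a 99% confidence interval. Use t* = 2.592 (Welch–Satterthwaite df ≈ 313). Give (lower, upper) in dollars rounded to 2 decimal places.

(0.42, 63.78)

Per-group SEs: s₁/√n₁ = 42.9/√67 = 5.2411, s₂/√n₂ = 174.6/√250 = 11.0427.
Unpooled SE of the difference: √(27.46912921 + 121.94122329) = 12.2234.
Margin of error = t* · SE = 2.592 × 12.2234 = 31.6831.
x̄₁ − x̄₂ = 589.1 − 557.0 = 32.1000.
CI: 32.1000 ± 31.6831 = (0.42, 63.78).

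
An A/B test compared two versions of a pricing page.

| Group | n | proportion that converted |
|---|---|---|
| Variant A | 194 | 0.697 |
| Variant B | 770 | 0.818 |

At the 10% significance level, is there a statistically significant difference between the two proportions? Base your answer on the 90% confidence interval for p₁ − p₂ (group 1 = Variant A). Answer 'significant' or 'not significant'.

The two standard errors are √(0.6970×0.3030/194) = 0.03299 and √(0.8180×0.1820/770) = 0.01390.
Because the samples are independent, SE_diff = √(0.03299² + 0.01390²) = 0.03580.
Using z* = 1.645 for 90%, ME = 1.645 × 0.03580 = 0.05889.
p̂₁ − p̂₂ = -0.1210; interval -0.1210 ± 0.05889 gives (-0.17989, -0.06211).
The interval (-0.17989, -0.06211) does not contain 0, so the difference is significant.

significant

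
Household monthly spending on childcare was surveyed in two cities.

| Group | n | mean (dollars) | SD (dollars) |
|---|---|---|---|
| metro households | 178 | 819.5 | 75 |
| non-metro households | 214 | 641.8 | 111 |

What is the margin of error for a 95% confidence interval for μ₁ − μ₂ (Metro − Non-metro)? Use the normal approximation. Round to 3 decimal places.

18.509

Per-group SEs: s₁/√n₁ = 75/√178 = 5.6215, s₂/√n₂ = 111/√214 = 7.5878.
Unpooled SE of the difference: √(31.60126225 + 57.57470884) = 9.4433.
Margin of error = z* · SE = 1.960 × 9.4433 = 18.5089.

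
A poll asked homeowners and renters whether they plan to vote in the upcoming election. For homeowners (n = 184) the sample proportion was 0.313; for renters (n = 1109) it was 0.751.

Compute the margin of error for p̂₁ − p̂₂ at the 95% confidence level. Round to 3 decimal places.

0.072

The two standard errors are √(0.3130×0.6870/184) = 0.03419 and √(0.7510×0.2490/1109) = 0.01299.
Because the samples are independent, SE_diff = √(0.03419² + 0.01299²) = 0.03657.
Using z* = 1.960 for 95%, ME = 1.960 × 0.03657 = 0.07168.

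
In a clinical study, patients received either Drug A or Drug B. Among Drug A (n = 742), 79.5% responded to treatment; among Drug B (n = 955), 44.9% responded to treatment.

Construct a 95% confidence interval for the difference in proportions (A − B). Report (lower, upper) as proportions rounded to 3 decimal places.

Each SE is √(p̂(1−p̂)/n): √(0.7950·0.2050/742) = 0.01482 and √(0.4490·0.5510/955) = 0.01610.
SE(p̂₁ − p̂₂) = √(SE₁² + SE₂²) = √(0.0002196324 + 0.00025921) = 0.02188, since the two samples are independent.
At 95% confidence z* = 1.960; margin = 1.960 × 0.02188 = 0.04288.
The difference is 0.7950 − 0.4490 = 0.3460, so the interval is 0.3460 ± 0.04288 = (0.303, 0.389).

(0.303, 0.389)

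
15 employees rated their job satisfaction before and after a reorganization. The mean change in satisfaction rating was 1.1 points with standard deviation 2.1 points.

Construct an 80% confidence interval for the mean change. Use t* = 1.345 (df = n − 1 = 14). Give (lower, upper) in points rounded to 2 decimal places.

This is a matched-pairs design, so SE = s_d/√n = 2.1/√15 = 0.5422.
Margin = 1.345 × 0.5422 = 0.7293; the interval is 1.1 ± 0.7293 = (0.37, 1.83).

(0.37, 1.83)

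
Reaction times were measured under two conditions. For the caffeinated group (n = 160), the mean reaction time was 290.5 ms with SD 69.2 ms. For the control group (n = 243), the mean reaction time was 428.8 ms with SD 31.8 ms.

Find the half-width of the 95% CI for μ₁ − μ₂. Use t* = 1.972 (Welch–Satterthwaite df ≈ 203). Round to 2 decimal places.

11.51

Per-group SEs: s₁/√n₁ = 69.2/√160 = 5.4707, s₂/√n₂ = 31.8/√243 = 2.0400.
Unpooled SE of the difference: √(29.92855849 + 4.1616) = 5.8387.
Margin of error = t* · SE = 1.972 × 5.8387 = 11.5139.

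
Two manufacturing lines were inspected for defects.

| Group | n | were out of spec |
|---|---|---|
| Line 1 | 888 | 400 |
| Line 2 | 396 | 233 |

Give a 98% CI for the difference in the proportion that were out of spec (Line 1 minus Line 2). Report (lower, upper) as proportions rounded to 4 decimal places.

(-0.2073, -0.0685)

Sample proportions: 400/888 = 0.4505, 233/396 = 0.5884.
Each SE is √(p̂(1−p̂)/n): √(0.4505·0.5495/888) = 0.01670 and √(0.5884·0.4116/396) = 0.02473.
SE(p̂₁ − p̂₂) = √(SE₁² + SE₂²) = √(0.00027889 + 0.0006115729) = 0.02984, since the two samples are independent.
At 98% confidence z* = 2.326; margin = 2.326 × 0.02984 = 0.06941.
The difference is 0.4505 − 0.5884 = -0.1379, so the interval is -0.1379 ± 0.06941 = (-0.2073, -0.0685).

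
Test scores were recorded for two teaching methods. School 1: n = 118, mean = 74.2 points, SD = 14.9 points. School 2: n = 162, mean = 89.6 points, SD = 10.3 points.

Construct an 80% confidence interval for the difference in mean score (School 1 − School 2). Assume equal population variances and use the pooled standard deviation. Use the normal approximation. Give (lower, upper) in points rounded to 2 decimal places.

(-17.33, -13.47)

s_p = √[((n₁−1)s₁² + (n₂−1)s₂²)/(n₁+n₂−2)] = √[(117·14.9² + 161·10.3²)/278] = 12.4449.
SE = 12.4449·√(1/118 + 1/162) = 1.5062.
With z* = 1.282, margin = 1.282 × 1.5062 = 1.9309.
x̄₁ − x̄₂ = 74.2 − 89.6 = -15.4000; interval -15.4000 ± 1.9309 = (-17.33, -13.47).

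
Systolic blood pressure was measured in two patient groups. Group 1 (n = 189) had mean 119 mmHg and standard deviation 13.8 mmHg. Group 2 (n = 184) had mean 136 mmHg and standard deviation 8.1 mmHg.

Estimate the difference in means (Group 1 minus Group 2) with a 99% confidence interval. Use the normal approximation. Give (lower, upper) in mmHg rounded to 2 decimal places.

(-20.01, -13.99)

Standard errors of each mean: 13.8/√189 = 1.0038 and 8.1/√184 = 0.5971.
SE(x̄₁ − x̄₂) = √(1.0038² + 0.5971²) = 1.1680 for independent samples with unequal variances.
With z* = 2.576, the margin is 2.576 × 1.1680 = 3.0088.
x̄₁ − x̄₂ = 119 − 136 = -17.0000; the interval is -17.0000 ± 3.0088 = (-20.01, -13.99).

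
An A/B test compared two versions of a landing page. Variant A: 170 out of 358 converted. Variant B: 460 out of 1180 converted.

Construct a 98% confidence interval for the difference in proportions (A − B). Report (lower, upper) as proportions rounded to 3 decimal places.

Sample proportions: 170/358 = 0.4749, 460/1180 = 0.3898.
Each SE is √(p̂(1−p̂)/n): √(0.4749·0.5251/358) = 0.02639 and √(0.3898·0.6102/1180) = 0.01420.
SE(p̂₁ − p̂₂) = √(SE₁² + SE₂²) = √(0.0006964321 + 0.00020164) = 0.02997, since the two samples are independent.
At 98% confidence z* = 2.326; margin = 2.326 × 0.02997 = 0.06971.
The difference is 0.4749 − 0.3898 = 0.0851, so the interval is 0.0851 ± 0.06971 = (0.015, 0.155).

(0.015, 0.155)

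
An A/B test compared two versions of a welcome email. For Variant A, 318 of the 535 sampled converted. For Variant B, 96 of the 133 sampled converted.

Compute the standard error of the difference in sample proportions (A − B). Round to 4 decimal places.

0.0443

First, p̂₁ = 318/535 = 0.5944; p̂₂ = 96/133 = 0.7218.
The two standard errors are √(0.5944×0.4056/535) = 0.02123 and √(0.7218×0.2782/133) = 0.03886.
Because the samples are independent, SE_diff = √(0.02123² + 0.03886²) = 0.04428.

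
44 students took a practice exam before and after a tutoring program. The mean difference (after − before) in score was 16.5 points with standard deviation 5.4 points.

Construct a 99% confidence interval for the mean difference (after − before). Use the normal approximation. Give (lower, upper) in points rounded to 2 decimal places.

Paired design: SE = s_d/√n = 5.4/√44 = 0.8141.
z* = 2.576; margin of error = 2.576 × 0.8141 = 2.0971.
16.5 ± 2.0971 → (14.40, 18.60).

(14.40, 18.60)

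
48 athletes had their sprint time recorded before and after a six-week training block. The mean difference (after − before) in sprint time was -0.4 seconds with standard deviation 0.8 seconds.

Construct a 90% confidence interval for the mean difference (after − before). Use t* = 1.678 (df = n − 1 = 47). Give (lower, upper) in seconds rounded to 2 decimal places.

(-0.59, -0.21)

Paired design: SE = s_d/√n = 0.8/√48 = 0.1155.
t* = 1.678; margin of error = 1.678 × 0.1155 = 0.1938.
-0.4 ± 0.1938 → (-0.59, -0.21).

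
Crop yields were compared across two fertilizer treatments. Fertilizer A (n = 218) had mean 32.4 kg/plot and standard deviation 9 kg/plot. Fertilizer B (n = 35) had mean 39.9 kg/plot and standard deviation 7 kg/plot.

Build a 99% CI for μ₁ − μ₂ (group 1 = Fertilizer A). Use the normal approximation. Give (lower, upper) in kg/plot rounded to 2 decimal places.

(-10.93, -4.07)

Per-group SEs: s₁/√n₁ = 9/√218 = 0.6096, s₂/√n₂ = 7/√35 = 1.1832.
Unpooled SE of the difference: √(0.37161216 + 1.39996224) = 1.3310.
Margin of error = z* · SE = 2.576 × 1.3310 = 3.4287.
x̄₁ − x̄₂ = 32.4 − 39.9 = -7.5000.
CI: -7.5000 ± 3.4287 = (-10.93, -4.07).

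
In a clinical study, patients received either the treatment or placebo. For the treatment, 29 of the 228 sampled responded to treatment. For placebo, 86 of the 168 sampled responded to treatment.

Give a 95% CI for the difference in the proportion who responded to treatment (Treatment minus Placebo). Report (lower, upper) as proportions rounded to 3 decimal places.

(-0.472, -0.298)

First, p̂₁ = 29/228 = 0.1272; p̂₂ = 86/168 = 0.5119.
The two standard errors are √(0.1272×0.8728/228) = 0.02207 and √(0.5119×0.4881/168) = 0.03856.
Because the samples are independent, SE_diff = √(0.02207² + 0.03856²) = 0.04443.
Using z* = 1.960 for 95%, ME = 1.960 × 0.04443 = 0.08708.
p̂₁ − p̂₂ = -0.3847; interval -0.3847 ± 0.08708 gives (-0.472, -0.298).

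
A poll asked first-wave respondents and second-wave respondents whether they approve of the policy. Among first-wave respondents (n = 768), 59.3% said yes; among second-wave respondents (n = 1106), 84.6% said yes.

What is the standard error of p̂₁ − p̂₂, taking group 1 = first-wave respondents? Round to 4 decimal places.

0.0208

The two standard errors are √(0.5930×0.4070/768) = 0.01773 and √(0.8460×0.1540/1106) = 0.01085.
Because the samples are independent, SE_diff = √(0.01773² + 0.01085²) = 0.02079.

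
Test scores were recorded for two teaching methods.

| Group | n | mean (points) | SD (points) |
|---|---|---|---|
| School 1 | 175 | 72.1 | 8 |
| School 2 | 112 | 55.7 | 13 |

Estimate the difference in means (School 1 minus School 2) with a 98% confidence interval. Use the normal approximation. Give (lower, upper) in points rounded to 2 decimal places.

(13.22, 19.58)

SE₁ = s₁/√n₁ = 8/√175 = 0.6047; SE₂ = 13/√112 = 1.2284.
Independent samples, unequal variances: SE_diff = √(SE₁² + SE₂²) = √(0.36566209 + 1.50896656) = 1.3692.
z* = 2.326, so margin of error = 2.326 × 1.3692 = 3.1848.
Difference in means = 72.1 − 55.7 = 16.4000.
16.4000 ± 3.1848 → (13.22, 19.58).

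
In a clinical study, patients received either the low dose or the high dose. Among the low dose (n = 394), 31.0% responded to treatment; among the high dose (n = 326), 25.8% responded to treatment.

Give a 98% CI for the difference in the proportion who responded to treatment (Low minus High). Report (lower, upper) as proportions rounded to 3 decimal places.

The two standard errors are √(0.3100×0.6900/394) = 0.02330 and √(0.2580×0.7420/326) = 0.02423.
Because the samples are independent, SE_diff = √(0.02330² + 0.02423²) = 0.03362.
Using z* = 2.326 for 98%, ME = 2.326 × 0.03362 = 0.07820.
p̂₁ − p̂₂ = 0.0520; interval 0.0520 ± 0.07820 gives (-0.026, 0.130).

(-0.026, 0.130)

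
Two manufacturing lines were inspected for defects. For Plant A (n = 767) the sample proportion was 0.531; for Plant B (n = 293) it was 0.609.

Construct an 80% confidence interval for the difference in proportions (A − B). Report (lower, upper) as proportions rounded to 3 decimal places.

(-0.121, -0.035)

Each SE is √(p̂(1−p̂)/n): √(0.5310·0.4690/767) = 0.01802 and √(0.6090·0.3910/293) = 0.02851.
SE(p̂₁ − p̂₂) = √(SE₁² + SE₂²) = √(0.0003247204 + 0.0008128201) = 0.03373, since the two samples are independent.
At 80% confidence z* = 1.282; margin = 1.282 × 0.03373 = 0.04324.
The difference is 0.5310 − 0.6090 = -0.0780, so the interval is -0.0780 ± 0.04324 = (-0.121, -0.035).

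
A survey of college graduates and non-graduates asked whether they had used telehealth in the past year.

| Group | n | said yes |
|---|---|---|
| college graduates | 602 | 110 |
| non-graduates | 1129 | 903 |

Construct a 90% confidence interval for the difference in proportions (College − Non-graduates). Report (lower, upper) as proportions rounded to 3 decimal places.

Sample proportions: 110/602 = 0.1827, 903/1129 = 0.7998.
Each SE is √(p̂(1−p̂)/n): √(0.1827·0.8173/602) = 0.01575 and √(0.7998·0.2002/1129) = 0.01191.
SE(p̂₁ − p̂₂) = √(SE₁² + SE₂²) = √(0.0002480625 + 0.0001418481) = 0.01975, since the two samples are independent.
At 90% confidence z* = 1.645; margin = 1.645 × 0.01975 = 0.03249.
The difference is 0.1827 − 0.7998 = -0.6171, so the interval is -0.6171 ± 0.03249 = (-0.650, -0.585).

(-0.650, -0.585)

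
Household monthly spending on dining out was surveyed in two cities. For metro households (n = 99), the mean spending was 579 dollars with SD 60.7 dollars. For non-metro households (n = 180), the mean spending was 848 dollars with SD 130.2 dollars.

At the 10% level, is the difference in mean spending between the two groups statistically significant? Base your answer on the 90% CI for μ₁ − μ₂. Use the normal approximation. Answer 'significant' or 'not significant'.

significant

Per-group SEs: s₁/√n₁ = 60.7/√99 = 6.1006, s₂/√n₂ = 130.2/√180 = 9.7045.
Unpooled SE of the difference: √(37.21732036 + 94.17732025) = 11.4628.
Margin of error = z* · SE = 1.645 × 11.4628 = 18.8563.
x̄₁ − x̄₂ = 579 − 848 = -269.0000.
CI: -269.0000 ± 18.8563 = (-287.8563, -250.1437).
The interval (-287.8563, -250.1437) does not contain 0, so the difference is significant.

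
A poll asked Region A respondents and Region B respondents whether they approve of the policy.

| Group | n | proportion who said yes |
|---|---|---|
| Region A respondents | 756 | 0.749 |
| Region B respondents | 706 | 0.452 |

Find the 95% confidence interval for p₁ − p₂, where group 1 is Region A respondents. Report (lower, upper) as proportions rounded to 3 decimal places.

(0.249, 0.345)

The two standard errors are √(0.7490×0.2510/756) = 0.01577 and √(0.4520×0.5480/706) = 0.01873.
Because the samples are independent, SE_diff = √(0.01577² + 0.01873²) = 0.02448.
Using z* = 1.960 for 95%, ME = 1.960 × 0.02448 = 0.04798.
p̂₁ − p̂₂ = 0.2970; interval 0.2970 ± 0.04798 gives (0.249, 0.345).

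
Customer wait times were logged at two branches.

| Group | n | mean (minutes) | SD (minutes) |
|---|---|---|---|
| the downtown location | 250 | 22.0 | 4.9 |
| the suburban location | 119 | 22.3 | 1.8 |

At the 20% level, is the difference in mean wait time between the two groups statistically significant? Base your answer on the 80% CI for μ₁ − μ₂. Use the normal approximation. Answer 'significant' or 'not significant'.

Standard errors of each mean: 4.9/√250 = 0.3099 and 1.8/√119 = 0.1650.
SE(x̄₁ − x̄₂) = √(0.3099² + 0.1650²) = 0.3511 for independent samples with unequal variances.
With z* = 1.282, the margin is 1.282 × 0.3511 = 0.4501.
x̄₁ − x̄₂ = 22.0 − 22.3 = -0.3000; the interval is -0.3000 ± 0.4501 = (-0.7501, 0.1501).
The interval (-0.7501, 0.1501) contains 0, so the difference is not significant.

not significant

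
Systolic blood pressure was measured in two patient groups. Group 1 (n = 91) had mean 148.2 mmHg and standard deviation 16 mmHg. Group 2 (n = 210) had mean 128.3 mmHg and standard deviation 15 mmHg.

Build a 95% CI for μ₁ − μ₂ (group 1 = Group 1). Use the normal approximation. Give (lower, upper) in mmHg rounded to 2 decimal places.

(16.04, 23.76)

Standard errors of each mean: 16/√91 = 1.6773 and 15/√210 = 1.0351.
SE(x̄₁ − x̄₂) = √(1.6773² + 1.0351²) = 1.9710 for independent samples with unequal variances.
With z* = 1.960, the margin is 1.960 × 1.9710 = 3.8632.
x̄₁ − x̄₂ = 148.2 − 128.3 = 19.9000; the interval is 19.9000 ± 3.8632 = (16.04, 23.76).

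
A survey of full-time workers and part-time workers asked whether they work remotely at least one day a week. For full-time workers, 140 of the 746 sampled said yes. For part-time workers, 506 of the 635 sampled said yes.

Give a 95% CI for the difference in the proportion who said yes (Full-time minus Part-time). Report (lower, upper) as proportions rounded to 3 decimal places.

(-0.651, -0.567)

p̂₁ = 140/746 = 0.1877 and p̂₂ = 506/635 = 0.7969.
SE₁ = √(p̂₁(1−p̂₁)/n₁) = √(0.1877·0.8123/746) = 0.01430; SE₂ = √(0.7969·0.2031/635) = 0.01597.
Independent samples: SE of the difference = √(SE₁² + SE₂²) = √(0.00020449 + 0.0002550409) = 0.02144.
z* for 95% confidence is 1.960, so the margin of error is 1.960 × 0.02144 = 0.04202.
Point estimate p̂₁ − p̂₂ = 0.1877 − 0.7969 = -0.6092.
-0.6092 ± 0.04202 → (-0.651, -0.567).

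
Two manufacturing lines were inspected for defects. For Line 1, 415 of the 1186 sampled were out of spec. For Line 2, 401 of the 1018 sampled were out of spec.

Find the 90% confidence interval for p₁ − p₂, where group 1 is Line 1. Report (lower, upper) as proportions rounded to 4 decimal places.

(-0.0780, -0.0100)

p̂₁ = 415/1186 = 0.3499 and p̂₂ = 401/1018 = 0.3939.
SE₁ = √(p̂₁(1−p̂₁)/n₁) = √(0.3499·0.6501/1186) = 0.01385; SE₂ = √(0.3939·0.6061/1018) = 0.01531.
Independent samples: SE of the difference = √(SE₁² + SE₂²) = √(0.0001918225 + 0.0002343961) = 0.02065.
z* for 90% confidence is 1.645, so the margin of error is 1.645 × 0.02065 = 0.03397.
Point estimate p̂₁ − p̂₂ = 0.3499 − 0.3939 = -0.0440.
-0.0440 ± 0.03397 → (-0.0780, -0.0100).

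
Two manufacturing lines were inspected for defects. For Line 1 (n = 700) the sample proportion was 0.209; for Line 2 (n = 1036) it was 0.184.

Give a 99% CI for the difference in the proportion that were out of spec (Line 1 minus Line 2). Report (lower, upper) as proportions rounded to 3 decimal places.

The two standard errors are √(0.2090×0.7910/700) = 0.01537 and √(0.1840×0.8160/1036) = 0.01204.
Because the samples are independent, SE_diff = √(0.01537² + 0.01204²) = 0.01952.
Using z* = 2.576 for 99%, ME = 2.576 × 0.01952 = 0.05028.
p̂₁ − p̂₂ = 0.0250; interval 0.0250 ± 0.05028 gives (-0.025, 0.075).

(-0.025, 0.075)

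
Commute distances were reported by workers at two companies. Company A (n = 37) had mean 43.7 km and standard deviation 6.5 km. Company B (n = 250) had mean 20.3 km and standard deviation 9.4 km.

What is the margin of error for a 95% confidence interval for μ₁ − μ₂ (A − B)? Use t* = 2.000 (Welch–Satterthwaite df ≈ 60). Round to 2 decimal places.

SE₁ = s₁/√n₁ = 6.5/√37 = 1.0686; SE₂ = 9.4/√250 = 0.5945.
Independent samples, unequal variances: SE_diff = √(SE₁² + SE₂²) = √(1.14190596 + 0.35343025) = 1.2228.
t* = 2.000, so margin of error = 2.000 × 1.2228 = 2.4456.

2.45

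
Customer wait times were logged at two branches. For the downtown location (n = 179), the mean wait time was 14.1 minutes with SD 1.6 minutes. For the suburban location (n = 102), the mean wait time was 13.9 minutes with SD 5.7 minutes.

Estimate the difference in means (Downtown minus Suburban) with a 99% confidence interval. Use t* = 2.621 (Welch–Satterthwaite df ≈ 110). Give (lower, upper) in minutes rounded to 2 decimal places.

SE₁ = s₁/√n₁ = 1.6/√179 = 0.1196; SE₂ = 5.7/√102 = 0.5644.
Independent samples, unequal variances: SE_diff = √(SE₁² + SE₂²) = √(0.01430416 + 0.31854736) = 0.5769.
t* = 2.621, so margin of error = 2.621 × 0.5769 = 1.5121.
Difference in means = 14.1 − 13.9 = 0.2000.
0.2000 ± 1.5121 → (-1.31, 1.71).

(-1.31, 1.71)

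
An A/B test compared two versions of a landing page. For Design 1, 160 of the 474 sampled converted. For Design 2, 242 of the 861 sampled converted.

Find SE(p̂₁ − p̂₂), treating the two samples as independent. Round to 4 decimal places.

0.0266

p̂₁ = 160/474 = 0.3376 and p̂₂ = 242/861 = 0.2811.
SE₁ = √(p̂₁(1−p̂₁)/n₁) = √(0.3376·0.6624/474) = 0.02172; SE₂ = √(0.2811·0.7189/861) = 0.01532.
Independent samples: SE of the difference = √(SE₁² + SE₂²) = √(0.0004717584 + 0.0002347024) = 0.02658.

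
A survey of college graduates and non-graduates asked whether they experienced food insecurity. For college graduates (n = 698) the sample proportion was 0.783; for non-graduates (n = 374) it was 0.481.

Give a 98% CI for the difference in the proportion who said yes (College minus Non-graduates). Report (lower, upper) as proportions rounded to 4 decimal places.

SE₁ = √(p̂₁(1−p̂₁)/n₁) = √(0.7830·0.2170/698) = 0.01560; SE₂ = √(0.4810·0.5190/374) = 0.02584.
Independent samples: SE of the difference = √(SE₁² + SE₂²) = √(0.00024336 + 0.0006677056) = 0.03018.
z* for 98% confidence is 2.326, so the margin of error is 2.326 × 0.03018 = 0.07020.
Point estimate p̂₁ − p̂₂ = 0.7830 − 0.4810 = 0.3020.
0.3020 ± 0.07020 → (0.2318, 0.3722).

(0.2318, 0.3722)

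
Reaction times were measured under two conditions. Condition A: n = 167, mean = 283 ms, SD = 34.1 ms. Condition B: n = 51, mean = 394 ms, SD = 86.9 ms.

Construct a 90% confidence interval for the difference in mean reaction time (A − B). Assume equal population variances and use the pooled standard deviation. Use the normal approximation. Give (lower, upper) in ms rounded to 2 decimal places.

(-124.53, -97.47)

s_p = √[((n₁−1)s₁² + (n₂−1)s₂²)/(n₁+n₂−2)] = √[(166·34.1² + 50·86.9²)/216] = 51.3975.
SE = 51.3975·√(1/167 + 1/51) = 8.2229.
With z* = 1.645, margin = 1.645 × 8.2229 = 13.5267.
x̄₁ − x̄₂ = 283 − 394 = -111.0000; interval -111.0000 ± 13.5267 = (-124.53, -97.47).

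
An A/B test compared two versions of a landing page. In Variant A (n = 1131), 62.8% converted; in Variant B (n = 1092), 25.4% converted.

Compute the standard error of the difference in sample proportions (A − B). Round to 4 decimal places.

0.0195

SE₁ = √(p̂₁(1−p̂₁)/n₁) = √(0.6280·0.3720/1131) = 0.01437; SE₂ = √(0.2540·0.7460/1092) = 0.01317.
Independent samples: SE of the difference = √(SE₁² + SE₂²) = √(0.0002064969 + 0.0001734489) = 0.01949.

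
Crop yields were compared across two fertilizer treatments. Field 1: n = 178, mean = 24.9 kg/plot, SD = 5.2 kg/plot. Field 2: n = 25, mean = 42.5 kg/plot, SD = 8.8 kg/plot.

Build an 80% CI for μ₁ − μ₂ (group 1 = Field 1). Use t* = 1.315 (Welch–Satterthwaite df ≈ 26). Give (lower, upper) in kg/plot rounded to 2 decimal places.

(-19.97, -15.23)

SE₁ = s₁/√n₁ = 5.2/√178 = 0.3898; SE₂ = 8.8/√25 = 1.7600.
Independent samples, unequal variances: SE_diff = √(SE₁² + SE₂²) = √(0.15194404 + 3.0976) = 1.8026.
t* = 1.315, so margin of error = 1.315 × 1.8026 = 2.3704.
Difference in means = 24.9 − 42.5 = -17.6000.
-17.6000 ± 2.3704 → (-19.97, -15.23).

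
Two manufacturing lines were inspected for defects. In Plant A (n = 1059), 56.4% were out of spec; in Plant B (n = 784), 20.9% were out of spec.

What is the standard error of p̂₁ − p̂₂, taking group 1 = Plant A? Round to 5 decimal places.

0.02105

SE₁ = √(p̂₁(1−p̂₁)/n₁) = √(0.5640·0.4360/1059) = 0.01524; SE₂ = √(0.2090·0.7910/784) = 0.01452.
Independent samples: SE of the difference = √(SE₁² + SE₂²) = √(0.0002322576 + 0.0002108304) = 0.02105.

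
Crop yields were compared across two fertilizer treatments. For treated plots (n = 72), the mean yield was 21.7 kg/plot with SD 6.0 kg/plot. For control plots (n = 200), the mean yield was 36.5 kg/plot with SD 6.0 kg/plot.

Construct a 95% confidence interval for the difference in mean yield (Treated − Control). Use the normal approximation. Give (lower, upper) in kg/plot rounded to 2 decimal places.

(-16.42, -13.18)

SE₁ = s₁/√n₁ = 6.0/√72 = 0.7071; SE₂ = 6.0/√200 = 0.4243.
Independent samples, unequal variances: SE_diff = √(SE₁² + SE₂²) = √(0.49999041 + 0.18003049) = 0.8246.
z* = 1.960, so margin of error = 1.960 × 0.8246 = 1.6162.
Difference in means = 21.7 − 36.5 = -14.8000.
-14.8000 ± 1.6162 → (-16.42, -13.18).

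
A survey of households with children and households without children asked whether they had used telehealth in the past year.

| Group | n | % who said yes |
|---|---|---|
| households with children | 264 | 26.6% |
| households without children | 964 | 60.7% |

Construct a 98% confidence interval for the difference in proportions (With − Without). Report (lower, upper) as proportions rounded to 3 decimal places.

The two standard errors are √(0.2660×0.7340/264) = 0.02719 and √(0.6070×0.3930/964) = 0.01573.
Because the samples are independent, SE_diff = √(0.02719² + 0.01573²) = 0.03141.
Using z* = 2.326 for 98%, ME = 2.326 × 0.03141 = 0.07306.
p̂₁ − p̂₂ = -0.3410; interval -0.3410 ± 0.07306 gives (-0.414, -0.268).

(-0.414, -0.268)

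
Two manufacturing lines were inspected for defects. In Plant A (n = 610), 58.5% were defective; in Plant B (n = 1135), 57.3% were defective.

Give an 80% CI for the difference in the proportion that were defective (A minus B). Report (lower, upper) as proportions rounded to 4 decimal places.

(-0.0198, 0.0438)

Each SE is √(p̂(1−p̂)/n): √(0.5850·0.4150/610) = 0.01995 and √(0.5730·0.4270/1135) = 0.01468.
SE(p̂₁ − p̂₂) = √(SE₁² + SE₂²) = √(0.0003980025 + 0.0002155024) = 0.02477, since the two samples are independent.
At 80% confidence z* = 1.282; margin = 1.282 × 0.02477 = 0.03176.
The difference is 0.5850 − 0.5730 = 0.0120, so the interval is 0.0120 ± 0.03176 = (-0.0198, 0.0438).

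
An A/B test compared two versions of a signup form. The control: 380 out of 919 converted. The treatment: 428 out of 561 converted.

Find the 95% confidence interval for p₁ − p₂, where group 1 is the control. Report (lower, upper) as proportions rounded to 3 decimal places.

First, p̂₁ = 380/919 = 0.4135; p̂₂ = 428/561 = 0.7629.
The two standard errors are √(0.4135×0.5865/919) = 0.01624 and √(0.7629×0.2371/561) = 0.01796.
Because the samples are independent, SE_diff = √(0.01624² + 0.01796²) = 0.02421.
Using z* = 1.960 for 95%, ME = 1.960 × 0.02421 = 0.04745.
p̂₁ − p̂₂ = -0.3494; interval -0.3494 ± 0.04745 gives (-0.397, -0.302).

(-0.397, -0.302)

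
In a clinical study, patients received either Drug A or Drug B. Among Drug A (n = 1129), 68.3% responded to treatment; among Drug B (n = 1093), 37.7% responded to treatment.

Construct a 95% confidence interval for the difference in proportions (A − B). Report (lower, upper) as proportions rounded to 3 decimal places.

(0.266, 0.346)

Each SE is √(p̂(1−p̂)/n): √(0.6830·0.3170/1129) = 0.01385 and √(0.3770·0.6230/1093) = 0.01466.
SE(p̂₁ − p̂₂) = √(SE₁² + SE₂²) = √(0.0001918225 + 0.0002149156) = 0.02017, since the two samples are independent.
At 95% confidence z* = 1.960; margin = 1.960 × 0.02017 = 0.03953.
The difference is 0.6830 − 0.3770 = 0.3060, so the interval is 0.3060 ± 0.03953 = (0.266, 0.346).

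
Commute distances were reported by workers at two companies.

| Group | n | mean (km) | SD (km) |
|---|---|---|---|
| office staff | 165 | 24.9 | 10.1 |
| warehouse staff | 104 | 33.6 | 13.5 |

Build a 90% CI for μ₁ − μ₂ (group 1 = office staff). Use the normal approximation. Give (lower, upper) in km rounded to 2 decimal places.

(-11.23, -6.17)

Per-group SEs: s₁/√n₁ = 10.1/√165 = 0.7863, s₂/√n₂ = 13.5/√104 = 1.3238.
Unpooled SE of the difference: √(0.61826769 + 1.75244644) = 1.5397.
Margin of error = z* · SE = 1.645 × 1.5397 = 2.5328.
x̄₁ − x̄₂ = 24.9 − 33.6 = -8.7000.
CI: -8.7000 ± 2.5328 = (-11.23, -6.17).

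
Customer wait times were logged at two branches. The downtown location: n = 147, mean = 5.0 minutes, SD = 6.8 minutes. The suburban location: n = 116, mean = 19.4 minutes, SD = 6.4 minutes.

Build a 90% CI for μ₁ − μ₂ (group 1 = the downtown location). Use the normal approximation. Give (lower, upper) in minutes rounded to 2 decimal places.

Standard errors of each mean: 6.8/√147 = 0.5609 and 6.4/√116 = 0.5942.
SE(x̄₁ − x̄₂) = √(0.5609² + 0.5942²) = 0.8171 for independent samples with unequal variances.
With z* = 1.645, the margin is 1.645 × 0.8171 = 1.3441.
x̄₁ − x̄₂ = 5.0 − 19.4 = -14.4000; the interval is -14.4000 ± 1.3441 = (-15.74, -13.06).

(-15.74, -13.06)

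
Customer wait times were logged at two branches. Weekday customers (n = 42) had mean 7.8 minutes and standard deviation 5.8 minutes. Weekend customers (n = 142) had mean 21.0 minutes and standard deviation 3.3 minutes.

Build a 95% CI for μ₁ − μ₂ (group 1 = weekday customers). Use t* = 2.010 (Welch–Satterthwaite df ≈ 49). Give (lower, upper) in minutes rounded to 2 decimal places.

(-15.08, -11.32)

Standard errors of each mean: 5.8/√42 = 0.8950 and 3.3/√142 = 0.2769.
SE(x̄₁ − x̄₂) = √(0.8950² + 0.2769²) = 0.9369 for independent samples with unequal variances.
With t* = 2.010, the margin is 2.010 × 0.9369 = 1.8832.
x̄₁ − x̄₂ = 7.8 − 21.0 = -13.2000; the interval is -13.2000 ± 1.8832 = (-15.08, -11.32).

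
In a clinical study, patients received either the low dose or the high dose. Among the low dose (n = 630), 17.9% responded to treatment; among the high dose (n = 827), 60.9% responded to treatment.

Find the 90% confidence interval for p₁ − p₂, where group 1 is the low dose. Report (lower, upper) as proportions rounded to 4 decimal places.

(-0.4676, -0.3924)

SE₁ = √(p̂₁(1−p̂₁)/n₁) = √(0.1790·0.8210/630) = 0.01527; SE₂ = √(0.6090·0.3910/827) = 0.01697.
Independent samples: SE of the difference = √(SE₁² + SE₂²) = √(0.0002331729 + 0.0002879809) = 0.02283.
z* for 90% confidence is 1.645, so the margin of error is 1.645 × 0.02283 = 0.03756.
Point estimate p̂₁ − p̂₂ = 0.1790 − 0.6090 = -0.4300.
-0.4300 ± 0.03756 → (-0.4676, -0.3924).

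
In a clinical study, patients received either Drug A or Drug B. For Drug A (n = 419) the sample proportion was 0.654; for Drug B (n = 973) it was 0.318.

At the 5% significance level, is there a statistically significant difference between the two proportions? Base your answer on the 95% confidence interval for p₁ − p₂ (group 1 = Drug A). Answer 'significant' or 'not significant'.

Each SE is √(p̂(1−p̂)/n): √(0.6540·0.3460/419) = 0.02324 and √(0.3180·0.6820/973) = 0.01493.
SE(p̂₁ − p̂₂) = √(SE₁² + SE₂²) = √(0.0005400976 + 0.0002229049) = 0.02762, since the two samples are independent.
At 95% confidence z* = 1.960; margin = 1.960 × 0.02762 = 0.05414.
The difference is 0.6540 − 0.3180 = 0.3360, so the interval is 0.3360 ± 0.05414 = (0.28186, 0.39014).
The interval (0.28186, 0.39014) does not contain 0, so the difference is significant.

significant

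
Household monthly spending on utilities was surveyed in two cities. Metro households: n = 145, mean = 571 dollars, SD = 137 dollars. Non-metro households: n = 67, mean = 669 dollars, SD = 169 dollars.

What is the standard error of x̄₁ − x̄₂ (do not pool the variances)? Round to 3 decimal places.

23.574

Standard errors of each mean: 137/√145 = 11.3772 and 169/√67 = 20.6466.
SE(x̄₁ − x̄₂) = √(11.3772² + 20.6466²) = 23.5738 for independent samples with unequal variances.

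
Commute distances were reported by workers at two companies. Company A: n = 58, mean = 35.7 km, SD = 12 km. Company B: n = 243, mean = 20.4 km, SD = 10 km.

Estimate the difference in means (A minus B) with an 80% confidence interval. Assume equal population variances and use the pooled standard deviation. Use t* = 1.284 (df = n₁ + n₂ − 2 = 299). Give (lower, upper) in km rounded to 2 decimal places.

(13.35, 17.25)

Pooled variance s_p² = [57·12² + 242·10²] / (58+243−2) = 108.3880, so s_p = 10.4110.
SE_diff = s_p·√(1/n₁ + 1/n₂) = 10.4110·√(1/58 + 1/243) = 1.5215.
t* = 1.284; margin = 1.284 × 1.5215 = 1.9536.
Difference = 35.7 − 20.4 = 15.3000.
15.3000 ± 1.9536 → (13.35, 17.25).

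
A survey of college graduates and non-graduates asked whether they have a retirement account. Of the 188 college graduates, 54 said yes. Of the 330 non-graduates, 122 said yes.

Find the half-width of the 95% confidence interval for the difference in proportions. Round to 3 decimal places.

p̂₁ = 54/188 = 0.2872 and p̂₂ = 122/330 = 0.3697.
SE₁ = √(p̂₁(1−p̂₁)/n₁) = √(0.2872·0.7128/188) = 0.03300; SE₂ = √(0.3697·0.6303/330) = 0.02657.
Independent samples: SE of the difference = √(SE₁² + SE₂²) = √(0.001089 + 0.0007059649) = 0.04237.
z* for 95% confidence is 1.960, so the margin of error is 1.960 × 0.04237 = 0.08305.

0.083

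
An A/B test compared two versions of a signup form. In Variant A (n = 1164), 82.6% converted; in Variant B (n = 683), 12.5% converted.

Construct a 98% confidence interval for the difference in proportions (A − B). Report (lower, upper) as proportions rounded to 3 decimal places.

Each SE is √(p̂(1−p̂)/n): √(0.8260·0.1740/1164) = 0.01111 and √(0.1250·0.8750/683) = 0.01265.
SE(p̂₁ − p̂₂) = √(SE₁² + SE₂²) = √(0.0001234321 + 0.0001600225) = 0.01684, since the two samples are independent.
At 98% confidence z* = 2.326; margin = 2.326 × 0.01684 = 0.03917.
The difference is 0.8260 − 0.1250 = 0.7010, so the interval is 0.7010 ± 0.03917 = (0.662, 0.740).

(0.662, 0.740)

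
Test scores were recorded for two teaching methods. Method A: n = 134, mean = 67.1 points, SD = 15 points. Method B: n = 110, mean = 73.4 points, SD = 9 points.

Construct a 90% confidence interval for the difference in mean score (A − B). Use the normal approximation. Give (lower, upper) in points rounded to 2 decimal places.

(-8.86, -3.74)

Per-group SEs: s₁/√n₁ = 15/√134 = 1.2958, s₂/√n₂ = 9/√110 = 0.8581.
Unpooled SE of the difference: √(1.67909764 + 0.73633561) = 1.5542.
Margin of error = z* · SE = 1.645 × 1.5542 = 2.5567.
x̄₁ − x̄₂ = 67.1 − 73.4 = -6.3000.
CI: -6.3000 ± 2.5567 = (-8.86, -3.74).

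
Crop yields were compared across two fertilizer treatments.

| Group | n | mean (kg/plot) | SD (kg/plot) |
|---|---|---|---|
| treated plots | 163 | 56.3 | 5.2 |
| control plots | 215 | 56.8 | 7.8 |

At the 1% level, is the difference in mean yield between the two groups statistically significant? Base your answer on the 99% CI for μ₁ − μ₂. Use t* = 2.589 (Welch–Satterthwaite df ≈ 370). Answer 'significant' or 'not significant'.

not significant

Standard errors of each mean: 5.2/√163 = 0.4073 and 7.8/√215 = 0.5320.
SE(x̄₁ − x̄₂) = √(0.4073² + 0.5320²) = 0.6700 for independent samples with unequal variances.
With t* = 2.589, the margin is 2.589 × 0.6700 = 1.7346.
x̄₁ − x̄₂ = 56.3 − 56.8 = -0.5000; the interval is -0.5000 ± 1.7346 = (-2.2346, 1.2346).
The interval (-2.2346, 1.2346) contains 0, so the difference is not significant.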